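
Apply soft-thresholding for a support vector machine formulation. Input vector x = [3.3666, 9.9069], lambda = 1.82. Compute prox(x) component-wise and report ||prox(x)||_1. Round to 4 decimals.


Soft-thresholding with lambda = 1.82:
prox(3.3666) = sign(3.3666)*max(|3.3666| - 1.82, 0) = 1.5466
prox(9.9069) = sign(9.9069)*max(|9.9069| - 1.82, 0) = 8.0869
prox(x) = [1.5466, 8.0869]
||prox(x)||_1 = 1.5466 + 8.0869 = 9.6335


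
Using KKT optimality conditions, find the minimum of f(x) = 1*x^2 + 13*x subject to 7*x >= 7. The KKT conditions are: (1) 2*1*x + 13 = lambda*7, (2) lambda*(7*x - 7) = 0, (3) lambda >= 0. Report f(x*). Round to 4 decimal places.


Step 1: Try lambda = 0 (constraint inactive).
x_unc = -13/(2*1) = -6.5
Check: 7*-6.5 = -45.5 < 7 -- violated!
Step 2: Constraint must be active: 7*x = 7
x* = 7/7 = 1.0
lambda = (2*1*1.0 + 13)/7 = 2.1429
Step 3: Compute optimal value.
f(x*) = 1*1.0^2 + 13*1.0 = 14.0


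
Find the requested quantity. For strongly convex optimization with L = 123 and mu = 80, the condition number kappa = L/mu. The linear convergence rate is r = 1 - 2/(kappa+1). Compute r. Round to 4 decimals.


Step 1: Compute the condition number.
kappa = L/mu = 123/80 = 1.5375
Step 2: Compute the convergence rate.
r = 1 - 2/(kappa + 1) = 1 - 2*mu/(L + mu) = (L - mu)/(L + mu) = 43/203 = 0.2118


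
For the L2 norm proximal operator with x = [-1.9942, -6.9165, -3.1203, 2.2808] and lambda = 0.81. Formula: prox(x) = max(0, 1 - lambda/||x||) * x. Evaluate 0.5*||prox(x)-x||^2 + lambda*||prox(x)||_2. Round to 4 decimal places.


Step 1: Compute ||x||.
||x|| = 8.1703
Step 2: Compute scaling factor.
scale = max(0, 1 - 0.81/8.1703) = 0.9009
Step 3: prox(x) = [-1.7965, -6.2308, -2.811, 2.0547]
||prox(x)|| = 7.3603
Step 4: Proximal objective.
0.5*||prox-x||^2 = 0.3281
lambda*||prox|| = 5.9618
Total = 6.2899


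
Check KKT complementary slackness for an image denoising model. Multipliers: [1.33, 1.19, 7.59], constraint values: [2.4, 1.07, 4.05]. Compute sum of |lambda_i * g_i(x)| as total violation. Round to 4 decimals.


KKT complementary slackness check:
lambda_1 * g_1 = 1.33 * 2.4 = 3.192
lambda_2 * g_2 = 1.19 * 1.07 = 1.2733
lambda_3 * g_3 = 7.59 * 4.05 = 30.7395
Total violation = 3.192 + 1.2733 + 30.7395 = 35.2048


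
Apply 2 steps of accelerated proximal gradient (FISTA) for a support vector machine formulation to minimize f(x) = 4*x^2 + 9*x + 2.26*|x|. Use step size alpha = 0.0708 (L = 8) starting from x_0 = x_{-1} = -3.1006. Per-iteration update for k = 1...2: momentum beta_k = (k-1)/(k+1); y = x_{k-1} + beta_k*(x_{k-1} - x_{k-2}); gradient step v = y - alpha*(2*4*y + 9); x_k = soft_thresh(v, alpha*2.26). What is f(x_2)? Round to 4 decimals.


FISTA on f(x) = 4*x^2 + 9*x + 2.26*|x|
L = 8, alpha = 0.0708
Iteration 1: beta = 0.0, y = -3.1006 + 0.0*(-3.1006 + 3.1006) = -3.1006
  grad(y) = -15.8048, v = y - alpha*grad = -1.9816
  prox(v) = soft_thresh(-1.9816, 0.16) = -1.8216
Iteration 2: beta = 0.3333, y = -1.8216 + 0.3333*(-1.8216 + 3.1006) = -1.3953
  grad(y) = -2.1623, v = y - alpha*grad = -1.2422
  prox(v) = soft_thresh(-1.2422, 0.16) = -1.0822
f(x_2) = 4*(-1.0822)^2 + 9*(-1.0822) + 2.26*|-1.0822| = -2.6094


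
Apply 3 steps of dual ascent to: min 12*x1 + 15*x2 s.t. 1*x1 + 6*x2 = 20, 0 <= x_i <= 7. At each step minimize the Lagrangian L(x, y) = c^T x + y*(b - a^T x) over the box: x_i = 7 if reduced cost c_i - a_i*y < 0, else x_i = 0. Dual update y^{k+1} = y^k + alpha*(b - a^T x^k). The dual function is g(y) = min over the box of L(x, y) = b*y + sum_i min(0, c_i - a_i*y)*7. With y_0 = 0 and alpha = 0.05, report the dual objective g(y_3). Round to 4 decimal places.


Dual ascent for LP: min 12*x1 + 15*x2, 1*x1 + 6*x2 = 20, 0 <= x_i <= 7
Step 1: y^k = 0.0, reduced costs: (12.0, 15.0)
  x^k = (0.0, 0.0), subgradient = b - a^T x = 20.0
  y^{k+1} = 0.0 + 0.05*20.0 = 1.0
Step 2: y^k = 1.0, reduced costs: (11.0, 9.0)
  x^k = (0.0, 0.0), subgradient = b - a^T x = 20.0
  y^{k+1} = 1.0 + 0.05*20.0 = 2.0
Step 3: y^k = 2.0, reduced costs: (10.0, 3.0)
  x^k = (0.0, 0.0), subgradient = b - a^T x = 20.0
  y^{k+1} = 2.0 + 0.05*20.0 = 3.0
Dual objective at y_3 = 3.0: reduced costs (9.0, -3.0), box minimizer x = (0.0, 7.0)
g(y_3) = b*y + (c1 - a1*y)*x1 + (c2 - a2*y)*x2 = 20*3.0 + 9.0*0.0 + (-3.0)*7.0 = 60.0 + 0.0 - 21.0 = 39.0


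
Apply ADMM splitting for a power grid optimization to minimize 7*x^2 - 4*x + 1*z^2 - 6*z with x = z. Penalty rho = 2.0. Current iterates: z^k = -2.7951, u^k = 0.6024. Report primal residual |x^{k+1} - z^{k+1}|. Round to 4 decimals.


ADMM iteration with rho = 2.0, z^k = -2.7951, u^k = 0.6024
Step 1: x-update.
Minimize 7*x^2 - 4*x + (2.0/2)*(x + 2.7951 + 0.6024)^2
FOC: (2*7 + 2.0)*x = 4 + 2.0*(-2.7951 - 0.6024)
x^{k+1} = -0.1747
Step 2: z-update.
Minimize 1*z^2 - 6*z + (2.0/2)*(-0.1747 - z + 0.6024)^2
FOC: (2*1 + 2.0)*z = 6 + 2.0*(-0.1747 + 0.6024)
z^{k+1} = 1.7139
Step 3: u-update.
u^{k+1} = 0.6024 - 0.1747 - 1.7139 = -1.2861
Step 4: Primal residual = |-0.1747 - 1.7139| = 1.8885


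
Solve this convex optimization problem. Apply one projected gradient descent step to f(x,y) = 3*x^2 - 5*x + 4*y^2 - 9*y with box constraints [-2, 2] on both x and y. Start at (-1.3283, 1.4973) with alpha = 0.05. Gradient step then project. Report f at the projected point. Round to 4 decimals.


Step 1: Compute gradient at (-1.3283, 1.4973).
grad_x = 2*3*-1.3283 - 5 = -12.9698
grad_y = 2*4*1.4973 - 9 = 2.9784
Step 2: Gradient step.
x_raw = -1.3283 - 0.05*-12.9698 = -0.6798
y_raw = 1.4973 - 0.05*2.9784 = 1.3484
Step 3: Project onto [-2, 2].
x_proj = clip(-0.6798) = -0.6798
y_proj = clip(1.3484) = 1.3484
Step 4: Evaluate f.
f(-0.6798, 1.3484) = -0.0774


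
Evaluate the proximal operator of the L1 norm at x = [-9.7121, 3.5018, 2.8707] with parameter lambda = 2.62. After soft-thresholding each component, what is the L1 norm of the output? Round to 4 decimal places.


Soft-thresholding with lambda = 2.62:
prox(-9.7121) = sign(-9.7121)*max(|-9.7121| - 2.62, 0) = -7.0921
prox(3.5018) = sign(3.5018)*max(|3.5018| - 2.62, 0) = 0.8818
prox(2.8707) = sign(2.8707)*max(|2.8707| - 2.62, 0) = 0.2507
prox(x) = [-7.0921, 0.8818, 0.2507]
||prox(x)||_1 = 7.0921 + 0.8818 + 0.2507 = 8.2246


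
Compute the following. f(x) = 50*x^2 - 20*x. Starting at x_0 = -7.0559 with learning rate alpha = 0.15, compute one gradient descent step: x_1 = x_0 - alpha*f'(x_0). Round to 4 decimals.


We compute the gradient at x_0 and apply the update.
f'(x) = 100*x - 20
f'(-7.0559) = 100*-7.0559 - 20 = -725.59
x_1 = -7.0559 - 0.15*-725.59 = 101.7826


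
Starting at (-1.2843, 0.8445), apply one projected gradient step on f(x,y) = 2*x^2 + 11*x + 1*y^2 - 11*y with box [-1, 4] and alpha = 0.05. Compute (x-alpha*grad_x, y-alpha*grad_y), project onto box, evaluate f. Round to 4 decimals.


Step 1: Compute gradient at (-1.2843, 0.8445).
grad_x = 2*2*-1.2843 + 11 = 5.8628
grad_y = 2*1*0.8445 - 11 = -9.311
Step 2: Gradient step.
x_raw = -1.2843 - 0.05*5.8628 = -1.5774
y_raw = 0.8445 - 0.05*-9.311 = 1.3101
Step 3: Project onto [-1, 4].
x_proj = clip(-1.5774) = -1.0
y_proj = clip(1.3101) = 1.3101
Step 4: Evaluate f.
f(-1.0, 1.3101) = -21.6943


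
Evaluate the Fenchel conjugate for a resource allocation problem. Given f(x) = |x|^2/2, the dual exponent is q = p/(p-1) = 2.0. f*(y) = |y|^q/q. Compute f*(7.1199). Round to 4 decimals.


The conjugate exponent q satisfies 1/p + 1/q = 1.
p = 2, so q = 2/(2 - 1) = 2.0
|y|^q = 7.1199^2.0 = 50.693
f*(7.1199) = 50.693 / 2.0 = 25.3465


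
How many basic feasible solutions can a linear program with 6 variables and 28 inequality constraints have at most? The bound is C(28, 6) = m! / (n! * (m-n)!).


Each vertex corresponds to some choice of n active constraints out of m, so the number of vertices is at most C(m, n) = m! / (n!(m-n)!).
m = 28, n = 6
Numerator: 28 * 27 * 26 * 25 * 24 * 23
Denominator: 6! = 720
C(28, 6) = 376740


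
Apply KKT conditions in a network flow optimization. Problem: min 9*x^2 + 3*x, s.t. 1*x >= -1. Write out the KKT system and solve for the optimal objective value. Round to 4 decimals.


Step 1: Try lambda = 0 (constraint inactive).
Stationarity: 2*9*x + 3 = 0
x* = -3/(2*9) = -1/6 = -0.1667 (rounded; the exact value -1/6 is used below)
Check constraint: 1*-0.1667 = -0.1667 >= -1 -- satisfied.
Step 2: Compute optimal value.
f(x*) = 9*(-1/6)^2 + 3*(-1/6) = -0.25


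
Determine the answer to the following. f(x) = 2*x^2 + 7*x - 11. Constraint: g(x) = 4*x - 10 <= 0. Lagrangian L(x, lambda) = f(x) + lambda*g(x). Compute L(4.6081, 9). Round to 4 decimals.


Step 1: Evaluate f(x).
f(4.6081) = 2*4.6081^2 + 7*4.6081 - 11 = 63.7259
Step 2: Evaluate g(x).
g(4.6081) = 4*4.6081 - 10 = 8.4324
Step 3: Compute Lagrangian.
L = 63.7259 + 9*8.4324 = 139.6175


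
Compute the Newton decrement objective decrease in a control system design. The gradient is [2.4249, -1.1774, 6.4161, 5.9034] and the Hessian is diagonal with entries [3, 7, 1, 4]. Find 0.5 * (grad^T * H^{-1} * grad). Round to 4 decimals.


Step 1: H is diagonal, so H^(-1) * g = [0.8083, -0.1682, 6.4161, 1.4759].
Step 2: g^T H^(-1) g = sum_i g_i^2 / H_ii
  = (2.4249)^2/3 + (-1.1774)^2/7 + (6.4161)^2/1 + (5.9034)^2/4
  = 1.96 + 0.198 + 41.1663 + 8.7125 = 52.037
Step 3: Objective decrease = 0.5 * g^T H^(-1) g = 26.0185


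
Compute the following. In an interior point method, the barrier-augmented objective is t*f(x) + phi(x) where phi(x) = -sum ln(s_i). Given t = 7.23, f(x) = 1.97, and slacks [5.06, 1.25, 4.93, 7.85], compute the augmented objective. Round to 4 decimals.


Step 1: Compute log-barrier.
ln values: [1.6214, 0.2231, 1.5953, 2.0605]
phi = -(1.6214 + 0.2231 + 1.5953 + 2.0605) = -5.5004
Step 2: Compute augmented objective.
t*f(x) = 7.23*1.97 = 14.2431
Total = 14.2431 - 5.5004 = 8.7427


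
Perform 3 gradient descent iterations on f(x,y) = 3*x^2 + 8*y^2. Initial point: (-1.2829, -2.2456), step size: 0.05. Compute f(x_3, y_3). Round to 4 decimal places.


Gradient descent on f(x,y) = 3*x^2 + 8*y^2.
Starting point: (-1.2829, -2.2456), alpha = 0.05
Step 1: grad_x = 2*3*-1.2829 = -7.6974, grad_y = 2*8*-2.2456 = -35.9296
  x_1 = -1.2829 - 0.05*-7.6974 = -0.898
  y_1 = -2.2456 - 0.05*-35.9296 = -0.4491
Step 2: grad_x = 2*3*-0.898 = -5.3882, grad_y = 2*8*-0.4491 = -7.1859
  x_2 = -0.898 - 0.05*-5.3882 = -0.6286
  y_2 = -0.4491 - 0.05*-7.1859 = -0.0898
Step 3: grad_x = 2*3*-0.6286 = -3.7717, grad_y = 2*8*-0.0898 = -1.4372
  x_3 = -0.6286 - 0.05*-3.7717 = -0.44
  y_3 = -0.0898 - 0.05*-1.4372 = -0.018
f(-0.44, -0.018) = 3*(-0.44)^2 + 8*(-0.018)^2 = 0.5835


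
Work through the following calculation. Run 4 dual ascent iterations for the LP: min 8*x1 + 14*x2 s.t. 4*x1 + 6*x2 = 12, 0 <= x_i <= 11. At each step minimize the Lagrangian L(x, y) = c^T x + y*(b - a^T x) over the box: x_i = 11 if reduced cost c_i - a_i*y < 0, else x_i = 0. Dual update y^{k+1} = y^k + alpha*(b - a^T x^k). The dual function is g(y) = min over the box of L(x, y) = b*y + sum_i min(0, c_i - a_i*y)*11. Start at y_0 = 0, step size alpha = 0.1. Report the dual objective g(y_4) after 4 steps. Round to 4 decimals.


Dual ascent for LP: min 8*x1 + 14*x2, 4*x1 + 6*x2 = 12, 0 <= x_i <= 11
Step 1: y^k = 0.0, reduced costs: (8.0, 14.0)
  x^k = (0.0, 0.0), subgradient = b - a^T x = 12.0
  y^{k+1} = 0.0 + 0.1*12.0 = 1.2
Step 2: y^k = 1.2, reduced costs: (3.2, 6.8)
  x^k = (0.0, 0.0), subgradient = b - a^T x = 12.0
  y^{k+1} = 1.2 + 0.1*12.0 = 2.4
Step 3: y^k = 2.4, reduced costs: (-1.6, -0.4)
  x^k = (11.0, 11.0), subgradient = b - a^T x = -98.0
  y^{k+1} = 2.4 + 0.1*-98.0 = -7.4
Step 4: y^k = -7.4, reduced costs: (37.6, 58.4)
  x^k = (0.0, 0.0), subgradient = b - a^T x = 12.0
  y^{k+1} = -7.4 + 0.1*12.0 = -6.2
Dual objective at y_4 = -6.2: reduced costs (32.8, 51.2), box minimizer x = (0.0, 0.0)
g(y_4) = b*y + (c1 - a1*y)*x1 + (c2 - a2*y)*x2 = 12*(-6.2) + 32.8*0.0 + 51.2*0.0 = -74.4 + 0.0 + 0.0 = -74.4


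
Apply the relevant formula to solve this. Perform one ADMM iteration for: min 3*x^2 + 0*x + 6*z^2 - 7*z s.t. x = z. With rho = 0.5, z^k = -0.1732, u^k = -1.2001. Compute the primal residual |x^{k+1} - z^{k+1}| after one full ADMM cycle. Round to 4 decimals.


ADMM iteration with rho = 0.5, z^k = -0.1732, u^k = -1.2001
Step 1: x-update.
Minimize 3*x^2 + 0*x + (0.5/2)*(x + 0.1732 - 1.2001)^2
FOC: (2*3 + 0.5)*x = 0 + 0.5*(-0.1732 + 1.2001)
x^{k+1} = 0.079
Step 2: z-update.
Minimize 6*z^2 - 7*z + (0.5/2)*(0.079 - z - 1.2001)^2
FOC: (2*6 + 0.5)*z = 7 + 0.5*(0.079 - 1.2001)
z^{k+1} = 0.5152
Step 3: u-update.
u^{k+1} = -1.2001 + 0.079 - 0.5152 = -1.6363
Step 4: Primal residual = |0.079 - 0.5152| = 0.4362


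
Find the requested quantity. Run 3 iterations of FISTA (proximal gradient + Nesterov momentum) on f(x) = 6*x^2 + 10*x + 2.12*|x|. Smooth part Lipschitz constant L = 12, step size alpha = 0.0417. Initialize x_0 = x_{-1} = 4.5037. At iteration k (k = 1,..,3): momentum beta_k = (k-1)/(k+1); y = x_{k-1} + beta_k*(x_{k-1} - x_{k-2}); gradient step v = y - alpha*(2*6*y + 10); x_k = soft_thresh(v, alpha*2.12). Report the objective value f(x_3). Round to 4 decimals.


FISTA on f(x) = 6*x^2 + 10*x + 2.12*|x|
L = 12, alpha = 0.0417
Iteration 1: beta = 0.0, y = 4.5037 + 0.0*(4.5037 - 4.5037) = 4.5037
  grad(y) = 64.0444, v = y - alpha*grad = 1.833
  prox(v) = soft_thresh(1.833, 0.0884) = 1.7446
Iteration 2: beta = 0.3333, y = 1.7446 + 0.3333*(1.7446 - 4.5037) = 0.825
  grad(y) = 19.8995, v = y - alpha*grad = -0.0049
  prox(v) = soft_thresh(-0.0049, 0.0884) = 0.0
Iteration 3: beta = 0.5, y = 0.0 + 0.5*(0.0 - 1.7446) = -0.8723
  grad(y) = -0.4679, v = y - alpha*grad = -0.8528
  prox(v) = soft_thresh(-0.8528, 0.0884) = -0.7644
f(x_3) = 6*(-0.7644)^2 + 10*(-0.7644) + 2.12*|-0.7644| = -2.5176


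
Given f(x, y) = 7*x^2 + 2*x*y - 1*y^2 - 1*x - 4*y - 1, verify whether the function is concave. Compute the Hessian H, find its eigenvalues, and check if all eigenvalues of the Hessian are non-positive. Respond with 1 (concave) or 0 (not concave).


The Hessian of f(x,y) = 7*x^2 + 2*x*y - 1*y^2 - 1*x - 4*y - 1 is:
H = [[14, 2], [2, -2]]
Trace = 14 - 2 = 12
Determinant = 14*-2 - (2)^2 = -32
Discriminant = (12)^2 - 4*-32 = 272.0
Eigenvalues: lambda_1 = -2.2462, lambda_2 = 14.2462
The function is not concave.

0


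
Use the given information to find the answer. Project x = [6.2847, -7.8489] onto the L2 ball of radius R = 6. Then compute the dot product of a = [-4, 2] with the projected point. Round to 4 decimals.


Step 1: Compute ||x|| (intermediates to 6 decimals).
||x|| = sqrt(6.2847^2 + (-7.8489)^2) = 10.054983
Step 2: Project.
Since ||x|| > R, scale = R/||x|| = 6/10.054983 = 0.596719, proj(x) = scale * x
proj(x) = [3.7502, -4.683588]
Step 3: Dot product.
a^T * proj(x) = -4*3.7502 + 2*(-4.683588) = -24.368


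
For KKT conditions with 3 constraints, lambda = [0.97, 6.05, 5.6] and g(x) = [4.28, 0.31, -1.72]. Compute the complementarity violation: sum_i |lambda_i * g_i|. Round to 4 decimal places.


KKT complementary slackness check:
lambda_1 * g_1 = 0.97 * 4.28 = 4.1516
lambda_2 * g_2 = 6.05 * 0.31 = 1.8755
lambda_3 * g_3 = 5.6 * -1.72 = -9.632
Total violation = 4.1516 + 1.8755 + 9.632 = 15.6591


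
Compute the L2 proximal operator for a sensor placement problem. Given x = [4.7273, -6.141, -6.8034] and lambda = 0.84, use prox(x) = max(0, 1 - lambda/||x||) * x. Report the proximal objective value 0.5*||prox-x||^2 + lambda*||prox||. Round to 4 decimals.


Step 1: Compute ||x||.
||x|| = 10.3124
Step 2: Compute scaling factor.
scale = max(0, 1 - 0.84/10.3124) = 0.9185
Step 3: prox(x) = [4.3422, -5.6408, -6.2492]
||prox(x)|| = 9.4724
Step 4: Proximal objective.
0.5*||prox-x||^2 = 0.3528
lambda*||prox|| = 7.9568
Total = 8.3096


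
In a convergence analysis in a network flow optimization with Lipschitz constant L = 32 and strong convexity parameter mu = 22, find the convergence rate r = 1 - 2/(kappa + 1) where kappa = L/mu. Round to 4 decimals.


Step 1: Compute the condition number.
kappa = L/mu = 32/22 = 1.4545
Step 2: Compute the convergence rate.
r = 1 - 2/(kappa + 1) = 1 - 2*mu/(L + mu) = (L - mu)/(L + mu) = 10/54 = 0.1852


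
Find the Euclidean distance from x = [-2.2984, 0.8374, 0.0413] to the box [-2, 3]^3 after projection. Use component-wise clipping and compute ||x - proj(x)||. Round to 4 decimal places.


Project each component onto [-2, 3].
clip(-2.2984) = -2.0, clip(0.8374) = 0.8374, clip(0.0413) = 0.0413
Projection = [-2.0, 0.8374, 0.0413]
Squared diffs: [0.089, 0.0, 0.0]
Distance = sqrt(0.089) = 0.2984


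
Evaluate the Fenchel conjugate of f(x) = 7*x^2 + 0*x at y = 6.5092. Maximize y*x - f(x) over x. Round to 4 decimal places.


f*(y) = sup_x {y*x - a*x^2 - b*x} = sup_x {(y-b)*x - a*x^2}
FOC: (y - b) - 2a*x = 0 => x* = (y - b)/(2a)
x* = (6.5092 - 0)/(2*7) = 0.4649
f*(6.5092) = (y-b)^2/(4a) = (6.5092 - 0)^2/(4*7)
= 42.3697/28 = 1.5132


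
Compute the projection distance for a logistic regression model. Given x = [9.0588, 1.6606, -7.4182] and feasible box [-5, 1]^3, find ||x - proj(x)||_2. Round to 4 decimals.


Project each component onto [-5, 1].
clip(9.0588) = 1.0, clip(1.6606) = 1.0, clip(-7.4182) = -5.0
Projection = [1.0, 1.0, -5.0]
Squared diffs: [64.9443, 0.4364, 5.8477]
Distance = sqrt(71.2284) = 8.4397


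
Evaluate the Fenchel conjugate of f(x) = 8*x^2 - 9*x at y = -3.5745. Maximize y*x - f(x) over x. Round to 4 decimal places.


f*(y) = sup_x {y*x - a*x^2 - b*x} = sup_x {(y-b)*x - a*x^2}
FOC: (y - b) - 2a*x = 0 => x* = (y - b)/(2a)
x* = (-3.5745 + 9)/(2*8) = 0.3391
f*(-3.5745) = (y-b)^2/(4a) = (-3.5745 + 9)^2/(4*8)
= 29.4361/32 = 0.9199


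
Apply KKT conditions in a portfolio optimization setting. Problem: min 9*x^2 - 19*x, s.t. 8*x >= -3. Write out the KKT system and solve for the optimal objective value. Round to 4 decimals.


Step 1: Try lambda = 0 (constraint inactive).
Stationarity: 2*9*x - 19 = 0
x* = 19/(2*9) = 19/18 = 1.0556 (rounded; the exact value 19/18 is used below)
Check constraint: 8*1.0556 = 8.4448 >= -3 -- satisfied.
Step 2: Compute optimal value.
f(x*) = 9*(19/18)^2 - 19*(19/18) = -10.0278


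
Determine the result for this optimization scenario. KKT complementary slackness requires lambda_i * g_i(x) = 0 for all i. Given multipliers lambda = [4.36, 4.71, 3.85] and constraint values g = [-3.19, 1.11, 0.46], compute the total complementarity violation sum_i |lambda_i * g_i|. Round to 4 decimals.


KKT complementary slackness check:
lambda_1 * g_1 = 4.36 * -3.19 = -13.9084
lambda_2 * g_2 = 4.71 * 1.11 = 5.2281
lambda_3 * g_3 = 3.85 * 0.46 = 1.771
Total violation = 13.9084 + 5.2281 + 1.771 = 20.9075


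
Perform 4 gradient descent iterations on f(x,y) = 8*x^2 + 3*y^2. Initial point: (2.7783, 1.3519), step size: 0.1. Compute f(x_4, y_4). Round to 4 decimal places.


Gradient descent on f(x,y) = 8*x^2 + 3*y^2.
Starting point: (2.7783, 1.3519), alpha = 0.1
Step 1: grad_x = 2*8*2.7783 = 44.4528, grad_y = 2*3*1.3519 = 8.1114
  x_1 = 2.7783 - 0.1*44.4528 = -1.667
  y_1 = 1.3519 - 0.1*8.1114 = 0.5408
Step 2: grad_x = 2*8*-1.667 = -26.6717, grad_y = 2*3*0.5408 = 3.2446
  x_2 = -1.667 - 0.1*-26.6717 = 1.0002
  y_2 = 0.5408 - 0.1*3.2446 = 0.2163
Step 3: grad_x = 2*8*1.0002 = 16.003, grad_y = 2*3*0.2163 = 1.2978
  x_3 = 1.0002 - 0.1*16.003 = -0.6001
  y_3 = 0.2163 - 0.1*1.2978 = 0.0865
Step 4: grad_x = 2*8*-0.6001 = -9.6018, grad_y = 2*3*0.0865 = 0.5191
  x_4 = -0.6001 - 0.1*-9.6018 = 0.3601
  y_4 = 0.0865 - 0.1*0.5191 = 0.0346
f(0.3601, 0.0346) = 8*0.3601^2 + 3*0.0346^2 = 1.0408


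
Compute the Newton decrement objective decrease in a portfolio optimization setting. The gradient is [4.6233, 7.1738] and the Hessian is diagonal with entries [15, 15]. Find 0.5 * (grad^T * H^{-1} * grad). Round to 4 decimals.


Step 1: H is diagonal, so H^(-1) * g = [0.3082, 0.4783].
Step 2: g^T H^(-1) g = sum_i g_i^2 / H_ii
  = (4.6233)^2/15 + (7.1738)^2/15
  = 1.425 + 3.4309 = 4.8559
Step 3: Objective decrease = 0.5 * g^T H^(-1) g = 2.4279


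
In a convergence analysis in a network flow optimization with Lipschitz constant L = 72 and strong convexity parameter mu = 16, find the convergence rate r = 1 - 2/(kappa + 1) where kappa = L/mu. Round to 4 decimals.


Step 1: Compute the condition number.
kappa = L/mu = 72/16 = 4.5
Step 2: Compute the convergence rate.
r = 1 - 2/(kappa + 1) = 1 - 2*mu/(L + mu) = (L - mu)/(L + mu) = 56/88 = 0.6364


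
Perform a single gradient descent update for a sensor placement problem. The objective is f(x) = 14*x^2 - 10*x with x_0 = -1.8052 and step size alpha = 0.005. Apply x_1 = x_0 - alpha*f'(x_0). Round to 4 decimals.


We compute the gradient at x_0 and apply the update.
f'(x) = 28*x - 10
f'(-1.8052) = 28*-1.8052 - 10 = -60.5456
x_1 = -1.8052 - 0.005*-60.5456 = -1.5025


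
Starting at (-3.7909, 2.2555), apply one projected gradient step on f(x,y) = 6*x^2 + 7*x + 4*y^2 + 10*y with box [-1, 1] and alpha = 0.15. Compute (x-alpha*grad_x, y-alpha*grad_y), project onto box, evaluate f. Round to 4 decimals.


Step 1: Compute gradient at (-3.7909, 2.2555).
grad_x = 2*6*-3.7909 + 7 = -38.4908
grad_y = 2*4*2.2555 + 10 = 28.044
Step 2: Gradient step.
x_raw = -3.7909 - 0.15*-38.4908 = 1.9827
y_raw = 2.2555 - 0.15*28.044 = -1.9511
Step 3: Project onto [-1, 1].
x_proj = clip(1.9827) = 1.0
y_proj = clip(-1.9511) = -1.0
Step 4: Evaluate f.
f(1.0, -1.0) = 7.0


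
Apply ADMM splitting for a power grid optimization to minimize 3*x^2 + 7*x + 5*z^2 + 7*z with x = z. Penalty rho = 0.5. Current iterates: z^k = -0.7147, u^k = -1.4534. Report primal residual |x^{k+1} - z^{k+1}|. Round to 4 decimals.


ADMM iteration with rho = 0.5, z^k = -0.7147, u^k = -1.4534
Step 1: x-update.
Minimize 3*x^2 + 7*x + (0.5/2)*(x + 0.7147 - 1.4534)^2
FOC: (2*3 + 0.5)*x = -7 + 0.5*(-0.7147 + 1.4534)
x^{k+1} = -1.0201
Step 2: z-update.
Minimize 5*z^2 + 7*z + (0.5/2)*(-1.0201 - z - 1.4534)^2
FOC: (2*5 + 0.5)*z = -7 + 0.5*(-1.0201 - 1.4534)
z^{k+1} = -0.7845
Step 3: u-update.
u^{k+1} = -1.4534 - 1.0201 + 0.7845 = -1.689
Step 4: Primal residual = |-1.0201 + 0.7845| = 0.2356


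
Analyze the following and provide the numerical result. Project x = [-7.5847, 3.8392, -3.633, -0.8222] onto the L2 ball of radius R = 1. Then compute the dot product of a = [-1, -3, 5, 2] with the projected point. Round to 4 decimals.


Step 1: Compute ||x|| (intermediates to 6 decimals).
||x|| = sqrt((-7.5847)^2 + 3.8392^2 + (-3.633)^2 + (-0.8222)^2) = 9.281262
Step 2: Project.
Since ||x|| > R, scale = R/||x|| = 1/9.281262 = 0.107744, proj(x) = scale * x
proj(x) = [-0.817206, 0.413651, -0.391434, -0.088587]
Step 3: Dot product.
a^T * proj(x) = -1*(-0.817206) - 3*0.413651 + 5*(-0.391434) + 2*(-0.088587) = -2.5581


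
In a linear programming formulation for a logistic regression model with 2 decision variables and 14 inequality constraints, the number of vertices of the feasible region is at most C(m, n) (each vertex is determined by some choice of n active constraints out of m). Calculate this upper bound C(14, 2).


Each vertex corresponds to some choice of n active constraints out of m, so the number of vertices is at most C(m, n) = m! / (n!(m-n)!).
m = 14, n = 2
Numerator: 14 * 13
Denominator: 2! = 2
C(14, 2) = 91


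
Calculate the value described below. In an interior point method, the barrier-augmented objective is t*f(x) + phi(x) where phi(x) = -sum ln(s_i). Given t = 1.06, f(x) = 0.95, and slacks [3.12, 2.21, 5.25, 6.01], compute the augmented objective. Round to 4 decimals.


Step 1: Compute log-barrier.
ln values: [1.1378, 0.793, 1.6582, 1.7934]
phi = -(1.1378 + 0.793 + 1.6582 + 1.7934) = -5.3825
Step 2: Compute augmented objective.
t*f(x) = 1.06*0.95 = 1.007
Total = 1.007 - 5.3825 = -4.3755


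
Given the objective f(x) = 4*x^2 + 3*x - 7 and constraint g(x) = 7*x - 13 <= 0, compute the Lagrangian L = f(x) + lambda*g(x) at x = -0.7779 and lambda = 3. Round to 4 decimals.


Step 1: Evaluate f(x).
f(-0.7779) = 4*(-0.7779)^2 + 3*(-0.7779) - 7 = -6.9132
Step 2: Evaluate g(x).
g(-0.7779) = 7*-0.7779 - 13 = -18.4453
Step 3: Compute Lagrangian.
L = -6.9132 + 3*-18.4453 = -62.2491


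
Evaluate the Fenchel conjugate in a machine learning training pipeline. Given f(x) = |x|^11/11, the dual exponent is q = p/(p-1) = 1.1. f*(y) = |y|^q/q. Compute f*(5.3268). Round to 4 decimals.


The conjugate exponent q satisfies 1/p + 1/q = 1.
p = 11, so q = 11/(11 - 1) = 1.1
|y|^q = 5.3268^1.1 = 6.2967
f*(5.3268) = 6.2967 / 1.1 = 5.7243


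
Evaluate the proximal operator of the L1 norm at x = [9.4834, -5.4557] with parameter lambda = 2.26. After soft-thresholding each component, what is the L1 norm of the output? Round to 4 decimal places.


Soft-thresholding with lambda = 2.26:
prox(9.4834) = sign(9.4834)*max(|9.4834| - 2.26, 0) = 7.2234
prox(-5.4557) = sign(-5.4557)*max(|-5.4557| - 2.26, 0) = -3.1957
prox(x) = [7.2234, -3.1957]
||prox(x)||_1 = 7.2234 + 3.1957 = 10.4191


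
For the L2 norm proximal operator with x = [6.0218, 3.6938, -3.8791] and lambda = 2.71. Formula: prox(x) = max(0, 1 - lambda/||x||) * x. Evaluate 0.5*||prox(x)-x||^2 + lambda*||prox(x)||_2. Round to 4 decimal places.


Step 1: Compute ||x||.
||x|| = 8.0594
Step 2: Compute scaling factor.
scale = max(0, 1 - 2.71/8.0594) = 0.6637
Step 3: prox(x) = [3.9969, 2.4517, -2.5747]
||prox(x)|| = 5.3494
Step 4: Proximal objective.
0.5*||prox-x||^2 = 3.6721
lambda*||prox|| = 14.4969
Total = 18.1689


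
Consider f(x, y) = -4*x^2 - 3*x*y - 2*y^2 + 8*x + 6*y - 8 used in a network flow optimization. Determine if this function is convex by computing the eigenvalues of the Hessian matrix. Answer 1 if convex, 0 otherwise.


The Hessian of f(x,y) = -4*x^2 - 3*x*y - 2*y^2 + 8*x + 6*y - 8 is:
H = [[-8, -3], [-3, -4]]
Trace = -8 - 4 = -12
Determinant = -8*-4 - (-3)^2 = 23
Discriminant = (-12)^2 - 4*23 = 52.0
Eigenvalues: lambda_1 = -9.6056, lambda_2 = -2.3944
The function is not convex.

0


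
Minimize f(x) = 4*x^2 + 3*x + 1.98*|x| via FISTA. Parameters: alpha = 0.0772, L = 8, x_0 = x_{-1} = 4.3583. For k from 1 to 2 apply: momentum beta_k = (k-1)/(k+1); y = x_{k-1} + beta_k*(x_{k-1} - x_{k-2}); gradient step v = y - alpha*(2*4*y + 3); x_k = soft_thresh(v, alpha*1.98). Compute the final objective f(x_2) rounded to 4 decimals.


FISTA on f(x) = 4*x^2 + 3*x + 1.98*|x|
L = 8, alpha = 0.0772
Iteration 1: beta = 0.0, y = 4.3583 + 0.0*(4.3583 - 4.3583) = 4.3583
  grad(y) = 37.8664, v = y - alpha*grad = 1.435
  prox(v) = soft_thresh(1.435, 0.1529) = 1.2822
Iteration 2: beta = 0.3333, y = 1.2822 + 0.3333*(1.2822 - 4.3583) = 0.2568
  grad(y) = 5.0542, v = y - alpha*grad = -0.1334
  prox(v) = soft_thresh(-0.1334, 0.1529) = 0.0
f(x_2) = 4*0.0^2 + 3*0.0 + 1.98*|0.0| = 0.0


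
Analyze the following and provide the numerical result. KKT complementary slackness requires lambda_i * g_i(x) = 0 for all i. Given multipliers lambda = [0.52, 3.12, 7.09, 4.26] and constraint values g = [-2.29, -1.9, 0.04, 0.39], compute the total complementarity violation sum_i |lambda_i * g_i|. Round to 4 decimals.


KKT complementary slackness check:
lambda_1 * g_1 = 0.52 * -2.29 = -1.1908
lambda_2 * g_2 = 3.12 * -1.9 = -5.928
lambda_3 * g_3 = 7.09 * 0.04 = 0.2836
lambda_4 * g_4 = 4.26 * 0.39 = 1.6614
Total violation = 1.1908 + 5.928 + 0.2836 + 1.6614 = 9.0638


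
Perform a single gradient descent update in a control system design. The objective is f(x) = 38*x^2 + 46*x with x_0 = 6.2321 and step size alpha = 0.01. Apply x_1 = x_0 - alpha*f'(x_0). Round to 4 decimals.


We compute the gradient at x_0 and apply the update.
f'(x) = 76*x + 46
f'(6.2321) = 76*6.2321 + 46 = 519.6396
x_1 = 6.2321 - 0.01*519.6396 = 1.0357


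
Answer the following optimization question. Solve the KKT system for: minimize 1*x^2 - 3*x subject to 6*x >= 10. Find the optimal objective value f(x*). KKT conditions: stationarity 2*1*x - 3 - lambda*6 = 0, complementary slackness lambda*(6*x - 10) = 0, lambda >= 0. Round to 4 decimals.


Step 1: Try lambda = 0 (constraint inactive).
x_unc = 3/(2*1) = 1.5
Check: 6*1.5 = 9.0 < 10 -- violated!
Step 2: Constraint must be active: 6*x = 10
x* = 10/6 = 5/3 = 1.6667 (rounded; the exact value 5/3 is used below)
lambda = (2*1*(5/3) - 3)/6 = 0.0556
Step 3: Compute optimal value.
f(x*) = 1*(5/3)^2 - 3*(5/3) = -2.2222


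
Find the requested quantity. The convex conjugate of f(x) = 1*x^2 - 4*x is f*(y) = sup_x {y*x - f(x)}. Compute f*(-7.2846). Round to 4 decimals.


f*(y) = sup_x {y*x - a*x^2 - b*x} = sup_x {(y-b)*x - a*x^2}
FOC: (y - b) - 2a*x = 0 => x* = (y - b)/(2a)
x* = (-7.2846 + 4)/(2*1) = -1.6423
f*(-7.2846) = (y-b)^2/(4a) = (-7.2846 + 4)^2/(4*1)
= 10.7886/4 = 2.6971


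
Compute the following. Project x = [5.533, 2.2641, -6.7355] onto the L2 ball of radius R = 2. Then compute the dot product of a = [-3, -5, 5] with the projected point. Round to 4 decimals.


Step 1: Compute ||x|| (intermediates to 6 decimals).
||x|| = sqrt(5.533^2 + 2.2641^2 + (-6.7355)^2) = 9.005953
Step 2: Project.
Since ||x|| > R, scale = R/||x|| = 2/9.005953 = 0.222075, proj(x) = scale * x
proj(x) = [1.228741, 0.5028, -1.495786]
Step 3: Dot product.
a^T * proj(x) = -3*1.228741 - 5*0.5028 + 5*(-1.495786) = -13.6792


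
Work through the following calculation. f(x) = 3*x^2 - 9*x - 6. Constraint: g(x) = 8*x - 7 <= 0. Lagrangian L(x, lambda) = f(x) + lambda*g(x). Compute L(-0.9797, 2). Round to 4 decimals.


Step 1: Evaluate f(x).
f(-0.9797) = 3*(-0.9797)^2 - 9*(-0.9797) - 6 = 5.6967
Step 2: Evaluate g(x).
g(-0.9797) = 8*-0.9797 - 7 = -14.8376
Step 3: Compute Lagrangian.
L = 5.6967 + 2*-14.8376 = -23.9785


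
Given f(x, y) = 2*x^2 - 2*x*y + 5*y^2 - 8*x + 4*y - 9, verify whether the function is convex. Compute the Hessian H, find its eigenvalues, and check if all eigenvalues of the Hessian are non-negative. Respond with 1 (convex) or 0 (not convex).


The Hessian of f(x,y) = 2*x^2 - 2*x*y + 5*y^2 - 8*x + 4*y - 9 is:
H = [[4, -2], [-2, 10]]
Trace = 4 + 10 = 14
Determinant = 4*10 - (-2)^2 = 36
Discriminant = (14)^2 - 4*36 = 52.0
Eigenvalues: lambda_1 = 3.3944, lambda_2 = 10.6056
The function is convex.

1


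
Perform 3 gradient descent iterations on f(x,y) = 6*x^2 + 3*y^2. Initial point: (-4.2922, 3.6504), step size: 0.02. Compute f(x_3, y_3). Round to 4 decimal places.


Gradient descent on f(x,y) = 6*x^2 + 3*y^2.
Starting point: (-4.2922, 3.6504), alpha = 0.02
Step 1: grad_x = 2*6*-4.2922 = -51.5064, grad_y = 2*3*3.6504 = 21.9024
  x_1 = -4.2922 - 0.02*-51.5064 = -3.2621
  y_1 = 3.6504 - 0.02*21.9024 = 3.2124
Step 2: grad_x = 2*6*-3.2621 = -39.1449, grad_y = 2*3*3.2124 = 19.2741
  x_2 = -3.2621 - 0.02*-39.1449 = -2.4792
  y_2 = 3.2124 - 0.02*19.2741 = 2.8269
Step 3: grad_x = 2*6*-2.4792 = -29.7501, grad_y = 2*3*2.8269 = 16.9612
  x_3 = -2.4792 - 0.02*-29.7501 = -1.8842
  y_3 = 2.8269 - 0.02*16.9612 = 2.4876
f(-1.8842, 2.4876) = 6*(-1.8842)^2 + 3*2.4876^2 = 39.8658


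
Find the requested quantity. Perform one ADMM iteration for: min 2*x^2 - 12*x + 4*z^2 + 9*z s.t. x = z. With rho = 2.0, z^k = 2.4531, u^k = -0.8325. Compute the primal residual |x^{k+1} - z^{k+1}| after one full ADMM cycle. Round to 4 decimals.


ADMM iteration with rho = 2.0, z^k = 2.4531, u^k = -0.8325
Step 1: x-update.
Minimize 2*x^2 - 12*x + (2.0/2)*(x - 2.4531 - 0.8325)^2
FOC: (2*2 + 2.0)*x = 12 + 2.0*(2.4531 + 0.8325)
x^{k+1} = 3.0952
Step 2: z-update.
Minimize 4*z^2 + 9*z + (2.0/2)*(3.0952 - z - 0.8325)^2
FOC: (2*4 + 2.0)*z = -9 + 2.0*(3.0952 - 0.8325)
z^{k+1} = -0.4475
Step 3: u-update.
u^{k+1} = -0.8325 + 3.0952 + 0.4475 = 2.7102
Step 4: Primal residual = |3.0952 + 0.4475| = 3.5427


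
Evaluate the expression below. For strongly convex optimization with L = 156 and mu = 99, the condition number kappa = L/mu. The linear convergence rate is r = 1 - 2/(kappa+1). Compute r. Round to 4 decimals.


Step 1: Compute the condition number.
kappa = L/mu = 156/99 = 1.5758
Step 2: Compute the convergence rate.
r = 1 - 2/(kappa + 1) = 1 - 2*mu/(L + mu) = (L - mu)/(L + mu) = 57/255 = 0.2235


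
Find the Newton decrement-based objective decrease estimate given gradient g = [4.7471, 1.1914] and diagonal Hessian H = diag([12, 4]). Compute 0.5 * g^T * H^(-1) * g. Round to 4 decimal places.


Step 1: H is diagonal, so H^(-1) * g = [0.3956, 0.2979].
Step 2: g^T H^(-1) g = sum_i g_i^2 / H_ii
  = (4.7471)^2/12 + (1.1914)^2/4
  = 1.8779 + 0.3549 = 2.2328
Step 3: Objective decrease = 0.5 * g^T H^(-1) g = 1.1164


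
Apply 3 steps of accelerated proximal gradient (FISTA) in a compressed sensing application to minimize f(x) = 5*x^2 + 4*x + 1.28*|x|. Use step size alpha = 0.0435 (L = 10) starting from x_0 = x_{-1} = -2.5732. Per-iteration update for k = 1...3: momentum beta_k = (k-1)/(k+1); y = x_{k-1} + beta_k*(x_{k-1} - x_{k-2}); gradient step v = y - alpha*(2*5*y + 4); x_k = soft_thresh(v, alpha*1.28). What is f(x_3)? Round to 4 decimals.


FISTA on f(x) = 5*x^2 + 4*x + 1.28*|x|
L = 10, alpha = 0.0435
Iteration 1: beta = 0.0, y = -2.5732 + 0.0*(-2.5732 + 2.5732) = -2.5732
  grad(y) = -21.732, v = y - alpha*grad = -1.6279
  prox(v) = soft_thresh(-1.6279, 0.0557) = -1.5722
Iteration 2: beta = 0.3333, y = -1.5722 + 0.3333*(-1.5722 + 2.5732) = -1.2385
  grad(y) = -8.385, v = y - alpha*grad = -0.8738
  prox(v) = soft_thresh(-0.8738, 0.0557) = -0.8181
Iteration 3: beta = 0.5, y = -0.8181 + 0.5*(-0.8181 + 1.5722) = -0.441
  grad(y) = -0.4102, v = y - alpha*grad = -0.4232
  prox(v) = soft_thresh(-0.4232, 0.0557) = -0.3675
f(x_3) = 5*(-0.3675)^2 + 4*(-0.3675) + 1.28*|-0.3675| = -0.3243


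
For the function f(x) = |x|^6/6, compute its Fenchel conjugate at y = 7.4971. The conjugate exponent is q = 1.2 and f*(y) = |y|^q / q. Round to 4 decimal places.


The conjugate exponent q satisfies 1/p + 1/q = 1.
p = 6, so q = 6/(6 - 1) = 1.2
|y|^q = 7.4971^1.2 = 11.2169
f*(7.4971) = 11.2169 / 1.2 = 9.3474


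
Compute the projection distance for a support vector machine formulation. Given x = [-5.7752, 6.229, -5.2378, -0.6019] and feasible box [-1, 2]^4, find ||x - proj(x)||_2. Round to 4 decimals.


Project each component onto [-1, 2].
clip(-5.7752) = -1.0, clip(6.229) = 2.0, clip(-5.2378) = -1.0, clip(-0.6019) = -0.6019
Projection = [-1.0, 2.0, -1.0, -0.6019]
Squared diffs: [22.8025, 17.8844, 17.9589, 0.0]
Distance = sqrt(58.6458) = 7.6581


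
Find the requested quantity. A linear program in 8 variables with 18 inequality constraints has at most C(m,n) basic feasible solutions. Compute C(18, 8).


Each vertex corresponds to some choice of n active constraints out of m, so the number of vertices is at most C(m, n) = m! / (n!(m-n)!).
m = 18, n = 8
Numerator: 18 * 17 * 16 * 15 * 14 * 13 * 12 * 11
Denominator: 8! = 40320
C(18, 8) = 43758


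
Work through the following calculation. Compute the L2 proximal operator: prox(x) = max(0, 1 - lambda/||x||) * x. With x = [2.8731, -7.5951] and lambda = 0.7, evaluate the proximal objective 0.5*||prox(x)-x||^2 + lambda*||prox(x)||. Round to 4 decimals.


Step 1: Compute ||x||.
||x|| = 8.1204
Step 2: Compute scaling factor.
scale = max(0, 1 - 0.7/8.1204) = 0.9138
Step 3: prox(x) = [2.6254, -6.9404]
||prox(x)|| = 7.4204
Step 4: Proximal objective.
0.5*||prox-x||^2 = 0.245
lambda*||prox|| = 5.1943
Total = 5.4393


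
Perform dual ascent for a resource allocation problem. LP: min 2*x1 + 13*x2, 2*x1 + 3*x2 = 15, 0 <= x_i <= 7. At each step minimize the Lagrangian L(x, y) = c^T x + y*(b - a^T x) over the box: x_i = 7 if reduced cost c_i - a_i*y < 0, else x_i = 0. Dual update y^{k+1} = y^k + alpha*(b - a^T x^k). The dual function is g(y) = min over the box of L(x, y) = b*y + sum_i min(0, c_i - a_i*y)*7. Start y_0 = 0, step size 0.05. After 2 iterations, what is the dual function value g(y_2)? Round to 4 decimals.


Dual ascent for LP: min 2*x1 + 13*x2, 2*x1 + 3*x2 = 15, 0 <= x_i <= 7
Step 1: y^k = 0.0, reduced costs: (2.0, 13.0)
  x^k = (0.0, 0.0), subgradient = b - a^T x = 15.0
  y^{k+1} = 0.0 + 0.05*15.0 = 0.75
Step 2: y^k = 0.75, reduced costs: (0.5, 10.75)
  x^k = (0.0, 0.0), subgradient = b - a^T x = 15.0
  y^{k+1} = 0.75 + 0.05*15.0 = 1.5
Dual objective at y_2 = 1.5: reduced costs (-1.0, 8.5), box minimizer x = (7.0, 0.0)
g(y_2) = b*y + (c1 - a1*y)*x1 + (c2 - a2*y)*x2 = 15*1.5 + (-1.0)*7.0 + 8.5*0.0 = 22.5 - 7.0 + 0.0 = 15.5


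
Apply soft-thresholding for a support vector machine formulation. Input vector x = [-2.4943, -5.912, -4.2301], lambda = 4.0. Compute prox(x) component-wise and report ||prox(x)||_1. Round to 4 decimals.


Soft-thresholding with lambda = 4.0:
prox(-2.4943) = sign(-2.4943)*max(|-2.4943| - 4.0, 0) = 0.0
prox(-5.912) = sign(-5.912)*max(|-5.912| - 4.0, 0) = -1.912
prox(-4.2301) = sign(-4.2301)*max(|-4.2301| - 4.0, 0) = -0.2301
prox(x) = [0.0, -1.912, -0.2301]
||prox(x)||_1 = 0.0 + 1.912 + 0.2301 = 2.1421


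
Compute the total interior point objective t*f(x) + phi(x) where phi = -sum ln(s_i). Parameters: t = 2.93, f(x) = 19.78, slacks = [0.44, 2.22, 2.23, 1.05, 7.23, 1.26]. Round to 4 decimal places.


Step 1: Compute log-barrier.
ln values: [-0.821, 0.7975, 0.802, 0.0488, 1.9782, 0.2311]
phi = -(-0.821 + 0.7975 + 0.802 + 0.0488 + 1.9782 + 0.2311) = -3.0367
Step 2: Compute augmented objective.
t*f(x) = 2.93*19.78 = 57.9554
Total = 57.9554 - 3.0367 = 54.9187


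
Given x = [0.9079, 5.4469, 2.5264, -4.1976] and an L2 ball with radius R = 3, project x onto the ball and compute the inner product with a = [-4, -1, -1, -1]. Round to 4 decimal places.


Step 1: Compute ||x|| (intermediates to 6 decimals).
||x|| = sqrt(0.9079^2 + 5.4469^2 + 2.5264^2 + (-4.1976)^2) = 7.38211
Step 2: Project.
Since ||x|| > R, scale = R/||x|| = 3/7.38211 = 0.406388, proj(x) = scale * x
proj(x) = [0.36896, 2.213555, 1.026699, -1.705854]
Step 3: Dot product.
a^T * proj(x) = -4*0.36896 - 1*2.213555 - 1*1.026699 - 1*(-1.705854) = -3.0102


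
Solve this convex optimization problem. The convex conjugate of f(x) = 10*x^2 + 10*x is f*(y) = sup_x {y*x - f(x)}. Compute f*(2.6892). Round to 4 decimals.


f*(y) = sup_x {y*x - a*x^2 - b*x} = sup_x {(y-b)*x - a*x^2}
FOC: (y - b) - 2a*x = 0 => x* = (y - b)/(2a)
x* = (2.6892 - 10)/(2*10) = -0.3655
f*(2.6892) = (y-b)^2/(4a) = (2.6892 - 10)^2/(4*10)
= 53.4478/40 = 1.3362


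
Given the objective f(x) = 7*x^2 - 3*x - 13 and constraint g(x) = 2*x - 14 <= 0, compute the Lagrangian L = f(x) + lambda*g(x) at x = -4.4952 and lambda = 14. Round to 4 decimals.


Step 1: Evaluate f(x).
f(-4.4952) = 7*(-4.4952)^2 - 3*(-4.4952) - 13 = 141.9334
Step 2: Evaluate g(x).
g(-4.4952) = 2*-4.4952 - 14 = -22.9904
Step 3: Compute Lagrangian.
L = 141.9334 + 14*-22.9904 = -179.9322


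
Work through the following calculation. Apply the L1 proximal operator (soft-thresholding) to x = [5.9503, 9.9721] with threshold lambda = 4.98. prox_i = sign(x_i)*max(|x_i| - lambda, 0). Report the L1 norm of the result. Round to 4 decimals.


Soft-thresholding with lambda = 4.98:
prox(5.9503) = sign(5.9503)*max(|5.9503| - 4.98, 0) = 0.9703
prox(9.9721) = sign(9.9721)*max(|9.9721| - 4.98, 0) = 4.9921
prox(x) = [0.9703, 4.9921]
||prox(x)||_1 = 0.9703 + 4.9921 = 5.9624


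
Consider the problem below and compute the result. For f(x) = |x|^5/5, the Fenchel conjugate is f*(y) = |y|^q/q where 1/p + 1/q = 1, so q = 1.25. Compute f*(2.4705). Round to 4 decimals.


The conjugate exponent q satisfies 1/p + 1/q = 1.
p = 5, so q = 5/(5 - 1) = 1.25
|y|^q = 2.4705^1.25 = 3.0973
f*(2.4705) = 3.0973 / 1.25 = 2.4778


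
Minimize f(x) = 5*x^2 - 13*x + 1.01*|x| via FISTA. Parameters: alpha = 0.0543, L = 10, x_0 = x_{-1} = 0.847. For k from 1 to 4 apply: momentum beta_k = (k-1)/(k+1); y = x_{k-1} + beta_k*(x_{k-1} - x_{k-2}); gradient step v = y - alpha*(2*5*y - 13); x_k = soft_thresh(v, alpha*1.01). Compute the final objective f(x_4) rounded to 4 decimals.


FISTA on f(x) = 5*x^2 - 13*x + 1.01*|x|
L = 10, alpha = 0.0543
Iteration 1: beta = 0.0, y = 0.847 + 0.0*(0.847 - 0.847) = 0.847
  grad(y) = -4.53, v = y - alpha*grad = 1.093
  prox(v) = soft_thresh(1.093, 0.0548) = 1.0381
Iteration 2: beta = 0.3333, y = 1.0381 + 0.3333*(1.0381 - 0.847) = 1.1018
  grad(y) = -1.9815, v = y - alpha*grad = 1.2094
  prox(v) = soft_thresh(1.2094, 0.0548) = 1.1546
Iteration 3: beta = 0.5, y = 1.1546 + 0.5*(1.1546 - 1.0381) = 1.2128
  grad(y) = -0.8717, v = y - alpha*grad = 1.2602
  prox(v) = soft_thresh(1.2602, 0.0548) = 1.2053
Iteration 4: beta = 0.6, y = 1.2053 + 0.6*(1.2053 - 1.1546) = 1.2358
  grad(y) = -0.6425, v = y - alpha*grad = 1.2706
  prox(v) = soft_thresh(1.2706, 0.0548) = 1.2158
f(x_4) = 5*1.2158^2 - 13*1.2158 + 1.01*|1.2158| = -7.1866
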